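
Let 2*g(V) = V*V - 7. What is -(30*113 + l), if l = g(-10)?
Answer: -6873/2 ≈ -3436.5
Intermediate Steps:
g(V) = -7/2 + V²/2 (g(V) = (V*V - 7)/2 = (V² - 7)/2 = (-7 + V²)/2 = -7/2 + V²/2)
l = 93/2 (l = -7/2 + (½)*(-10)² = -7/2 + (½)*100 = -7/2 + 50 = 93/2 ≈ 46.500)
-(30*113 + l) = -(30*113 + 93/2) = -(3390 + 93/2) = -1*6873/2 = -6873/2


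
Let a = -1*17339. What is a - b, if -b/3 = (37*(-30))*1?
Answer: -20669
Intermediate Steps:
a = -17339
b = 3330 (b = -3*37*(-30) = -(-3330) = -3*(-1110) = 3330)
a - b = -17339 - 1*3330 = -17339 - 3330 = -20669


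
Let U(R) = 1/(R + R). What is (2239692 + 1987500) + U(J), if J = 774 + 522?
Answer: 10956881665/2592 ≈ 4.2272e+6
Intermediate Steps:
J = 1296
U(R) = 1/(2*R)
(2239692 + 1987500) + U(J) = (2239692 + 1987500) + (½)/1296 = 4227192 + (½)*(1/1296) = 4227192 + 1/2592 = 10956881665/2592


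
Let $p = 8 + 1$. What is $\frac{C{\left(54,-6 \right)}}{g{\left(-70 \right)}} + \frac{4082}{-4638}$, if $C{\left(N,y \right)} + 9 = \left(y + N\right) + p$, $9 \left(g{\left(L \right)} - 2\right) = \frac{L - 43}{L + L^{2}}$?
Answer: $\frac{4661518733}{201351813} \approx 23.151$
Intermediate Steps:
$g{\left(L \right)} = 2 + \frac{-43 + L}{9 \left(L + L^{2}\right)}$ ($g{\left(L \right)} = 2 + \frac{\left(L - 43\right) \frac{1}{L + L^{2}}}{9} = 2 + \frac{\left(-43 + L\right) \frac{1}{L + L^{2}}}{9} = 2 + \frac{\frac{1}{L + L^{2}} \left(-43 + L\right)}{9} = 2 + \frac{-43 + L}{9 \left(L + L^{2}\right)}$)
$p = 9$
$C{\left(N,y \right)} = N + y$ ($C{\left(N,y \right)} = -9 + \left(\left(y + N\right) + 9\right) = -9 + \left(\left(N + y\right) + 9\right) = -9 + \left(9 + N + y\right) = N + y$)
$\frac{C{\left(54,-6 \right)}}{g{\left(-70 \right)}} + \frac{4082}{-4638} = \frac{54 - 6}{\frac{1}{9} \frac{1}{-70} \frac{1}{1 - 70} \left(-43 + 18 \left(-70\right)^{2} + 19 \left(-70\right)\right)} + \frac{4082}{-4638} = \frac{48}{\frac{1}{9} \left(- \frac{1}{70}\right) \frac{1}{-69} \left(-43 + 18 \cdot 4900 - 1330\right)} + 4082 \left(- \frac{1}{4638}\right) = \frac{48}{\frac{1}{9} \left(- \frac{1}{70}\right) \left(- \frac{1}{69}\right) \left(-43 + 88200 - 1330\right)} - \frac{2041}{2319} = \frac{48}{\frac{1}{9} \left(- \frac{1}{70}\right) \left(- \frac{1}{69}\right) 86827} - \frac{2041}{2319} = \frac{48}{\frac{86827}{43470}} - \frac{2041}{2319} = 48 \cdot \frac{43470}{86827} - \frac{2041}{2319} = \frac{2086560}{86827} - \frac{2041}{2319} = \frac{4661518733}{201351813}$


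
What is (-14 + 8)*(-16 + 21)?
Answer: -30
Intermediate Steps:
(-14 + 8)*(-16 + 21) = -6*5 = -30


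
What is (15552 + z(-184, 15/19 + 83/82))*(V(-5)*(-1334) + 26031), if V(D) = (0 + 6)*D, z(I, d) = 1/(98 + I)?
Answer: 88341297021/86 ≈ 1.0272e+9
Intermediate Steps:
V(D) = 6*D
(15552 + z(-184, 15/19 + 83/82))*(V(-5)*(-1334) + 26031) = (15552 + 1/(98 - 184))*((6*(-5))*(-1334) + 26031) = (15552 + 1/(-86))*(-30*(-1334) + 26031) = (15552 - 1/86)*(40020 + 26031) = (1337471/86)*66051 = 88341297021/86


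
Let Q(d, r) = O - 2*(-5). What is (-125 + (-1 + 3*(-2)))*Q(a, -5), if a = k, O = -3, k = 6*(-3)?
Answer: -924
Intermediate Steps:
k = -18
a = -18
Q(d, r) = 7 (Q(d, r) = -3 - 2*(-5) = -3 + 10 = 7)
(-125 + (-1 + 3*(-2)))*Q(a, -5) = (-125 + (-1 + 3*(-2)))*7 = (-125 + (-1 - 6))*7 = (-125 - 7)*7 = -132*7 = -924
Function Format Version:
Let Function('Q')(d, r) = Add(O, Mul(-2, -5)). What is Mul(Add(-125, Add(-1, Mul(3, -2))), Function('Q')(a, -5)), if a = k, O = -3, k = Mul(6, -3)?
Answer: -924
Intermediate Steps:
k = -18
a = -18
Function('Q')(d, r) = 7 (Function('Q')(d, r) = Add(-3, Mul(-2, -5)) = Add(-3, 10) = 7)
Mul(Add(-125, Add(-1, Mul(3, -2))), Function('Q')(a, -5)) = Mul(Add(-125, Add(-1, Mul(3, -2))), 7) = Mul(Add(-125, Add(-1, -6)), 7) = Mul(Add(-125, -7), 7) = Mul(-132, 7) = -924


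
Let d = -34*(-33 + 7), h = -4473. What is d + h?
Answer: -3589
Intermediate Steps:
d = 884 (d = -34*(-26) = 884)
d + h = 884 - 4473 = -3589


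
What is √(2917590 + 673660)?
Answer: 325*√34 ≈ 1895.1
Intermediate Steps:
√(2917590 + 673660) = √3591250 = 325*√34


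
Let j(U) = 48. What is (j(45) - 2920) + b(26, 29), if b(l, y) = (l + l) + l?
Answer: -2794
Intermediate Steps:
b(l, y) = 3*l (b(l, y) = 2*l + l = 3*l)
(j(45) - 2920) + b(26, 29) = (48 - 2920) + 3*26 = -2872 + 78 = -2794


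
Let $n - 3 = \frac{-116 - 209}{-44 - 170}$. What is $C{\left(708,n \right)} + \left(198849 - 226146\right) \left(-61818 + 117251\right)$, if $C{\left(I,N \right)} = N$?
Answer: $- \frac{323815083647}{214} \approx -1.5132 \cdot 10^{9}$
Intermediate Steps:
$n = \frac{967}{214}$ ($n = 3 + \frac{-116 - 209}{-44 - 170} = 3 - \frac{325}{-214} = 3 - - \frac{325}{214} = 3 + \frac{325}{214} = \frac{967}{214} \approx 4.5187$)
$C{\left(708,n \right)} + \left(198849 - 226146\right) \left(-61818 + 117251\right) = \frac{967}{214} + \left(198849 - 226146\right) \left(-61818 + 117251\right) = \frac{967}{214} - 1513154601 = - \frac{323815083647}{214}$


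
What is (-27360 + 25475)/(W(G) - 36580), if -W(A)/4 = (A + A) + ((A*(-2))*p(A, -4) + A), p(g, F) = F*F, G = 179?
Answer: 1885/15816 ≈ 0.11918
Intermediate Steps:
p(g, F) = F²
W(A) = 116*A (W(A) = -4*((A + A) + ((A*(-2))*(-4)² + A)) = -4*(2*A + (-2*A*16 + A)) = -4*(2*A + (-32*A + A)) = -4*(2*A - 31*A) = -(-116)*A = 116*A)
(-27360 + 25475)/(W(G) - 36580) = (-27360 + 25475)/(116*179 - 36580) = -1885/(20764 - 36580) = -1885/(-15816) = -1885*(-1/15816) = 1885/15816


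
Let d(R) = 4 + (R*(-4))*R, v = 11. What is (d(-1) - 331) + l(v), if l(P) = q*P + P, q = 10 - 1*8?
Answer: -298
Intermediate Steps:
q = 2 (q = 10 - 8 = 2)
l(P) = 3*P (l(P) = 2*P + P = 3*P)
d(R) = 4 - 4*R**2 (d(R) = 4 + (-4*R)*R = 4 - 4*R**2)
(d(-1) - 331) + l(v) = ((4 - 4*(-1)**2) - 331) + 3*11 = ((4 - 4*1) - 331) + 33 = ((4 - 4) - 331) + 33 = (0 - 331) + 33 = -331 + 33 = -298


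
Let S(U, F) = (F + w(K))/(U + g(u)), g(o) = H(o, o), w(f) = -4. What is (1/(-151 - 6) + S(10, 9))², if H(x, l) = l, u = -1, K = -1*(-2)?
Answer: 602176/1996569 ≈ 0.30161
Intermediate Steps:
K = 2
g(o) = o
S(U, F) = (-4 + F)/(-1 + U) (S(U, F) = (F - 4)/(U - 1) = (-4 + F)/(-1 + U))
(1/(-151 - 6) + S(10, 9))² = (1/(-151 - 6) + (-4 + 9)/(-1 + 10))² = (1/(-157) + 5/9)² = (-1/157 + (⅑)*5)² = (-1/157 + 5/9)² = (776/1413)² = 602176/1996569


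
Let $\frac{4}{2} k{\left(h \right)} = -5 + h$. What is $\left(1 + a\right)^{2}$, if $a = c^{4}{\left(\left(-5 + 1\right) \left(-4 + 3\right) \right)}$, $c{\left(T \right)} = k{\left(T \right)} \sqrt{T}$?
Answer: $4$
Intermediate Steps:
$k{\left(h \right)} = - \frac{5}{2} + \frac{h}{2}$ ($k{\left(h \right)} = \frac{-5 + h}{2} = - \frac{5}{2} + \frac{h}{2}$)
$c{\left(T \right)} = \sqrt{T} \left(- \frac{5}{2} + \frac{T}{2}\right)$ ($c{\left(T \right)} = \left(- \frac{5}{2} + \frac{T}{2}\right) \sqrt{T} = \sqrt{T} \left(- \frac{5}{2} + \frac{T}{2}\right)$)
$a = 1$ ($a = \left(\frac{\sqrt{\left(-5 + 1\right) \left(-4 + 3\right)} \left(-5 + \left(-5 + 1\right) \left(-4 + 3\right)\right)}{2}\right)^{4} = \left(\frac{\sqrt{\left(-4\right) \left(-1\right)} \left(-5 - -4\right)}{2}\right)^{4} = \left(\frac{\sqrt{4} \left(-5 + 4\right)}{2}\right)^{4} = \left(\frac{1}{2} \cdot 2 \left(-1\right)\right)^{4} = \left(-1\right)^{4} = 1$)
$\left(1 + a\right)^{2} = \left(1 + 1\right)^{2} = 2^{2} = 4$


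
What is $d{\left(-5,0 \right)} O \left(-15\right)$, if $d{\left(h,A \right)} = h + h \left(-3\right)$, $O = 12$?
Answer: $-1800$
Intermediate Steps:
$d{\left(h,A \right)} = - 2 h$ ($d{\left(h,A \right)} = h - 3 h = - 2 h$)
$d{\left(-5,0 \right)} O \left(-15\right) = \left(-2\right) \left(-5\right) 12 \left(-15\right) = 10 \cdot 12 \left(-15\right) = 120 \left(-15\right) = -1800$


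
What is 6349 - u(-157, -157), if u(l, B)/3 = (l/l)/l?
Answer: 996796/157 ≈ 6349.0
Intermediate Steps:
u(l, B) = 3/l (u(l, B) = 3*((l/l)/l) = 3*(1/l) = 3/l)
6349 - u(-157, -157) = 6349 - 3/(-157) = 6349 - 3*(-1)/157 = 6349 - 1*(-3/157) = 6349 + 3/157 = 996796/157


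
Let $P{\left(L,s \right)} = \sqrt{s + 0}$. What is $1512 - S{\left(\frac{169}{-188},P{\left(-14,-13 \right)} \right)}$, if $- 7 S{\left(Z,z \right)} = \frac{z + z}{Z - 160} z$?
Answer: $\frac{320160304}{211743} \approx 1512.0$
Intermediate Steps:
$P{\left(L,s \right)} = \sqrt{s}$
$S{\left(Z,z \right)} = - \frac{2 z^{2}}{7 \left(-160 + Z\right)}$ ($S{\left(Z,z \right)} = - \frac{\frac{z + z}{Z - 160} z}{7} = - \frac{\frac{2 z}{-160 + Z} z}{7} = - \frac{2 z^{2} \frac{1}{-160 + Z}}{7} = - \frac{2 z^{2}}{7 \left(-160 + Z\right)}$)
$1512 - S{\left(\frac{169}{-188},P{\left(-14,-13 \right)} \right)} = 1512 - - \frac{2 \left(\sqrt{-13}\right)^{2}}{-1120 + 7 \frac{169}{-188}} = 1512 - - \frac{2 \left(i \sqrt{13}\right)^{2}}{-1120 + 7 \cdot 169 \left(- \frac{1}{188}\right)} = 1512 - \left(-2\right) \left(-13\right) \frac{1}{-1120 + 7 \left(- \frac{169}{188}\right)} = 1512 - \left(-2\right) \left(-13\right) \frac{1}{-1120 - \frac{1183}{188}} = 1512 - \left(-2\right) \left(-13\right) \frac{1}{- \frac{211743}{188}} = 1512 - \left(-2\right) \left(-13\right) \left(- \frac{188}{211743}\right) = 1512 - - \frac{4888}{211743} = 1512 + \frac{4888}{211743} = \frac{320160304}{211743}$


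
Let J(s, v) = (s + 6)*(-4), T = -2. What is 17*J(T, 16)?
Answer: -272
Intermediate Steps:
J(s, v) = -24 - 4*s (J(s, v) = (6 + s)*(-4) = -24 - 4*s)
17*J(T, 16) = 17*(-24 - 4*(-2)) = 17*(-24 + 8) = 17*(-16) = -272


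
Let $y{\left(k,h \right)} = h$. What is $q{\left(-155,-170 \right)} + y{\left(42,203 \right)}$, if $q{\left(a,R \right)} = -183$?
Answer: $20$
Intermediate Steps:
$q{\left(-155,-170 \right)} + y{\left(42,203 \right)} = -183 + 203 = 20$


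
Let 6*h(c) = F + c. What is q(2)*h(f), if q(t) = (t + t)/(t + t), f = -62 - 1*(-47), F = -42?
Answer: -19/2 ≈ -9.5000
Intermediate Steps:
f = -15 (f = -62 + 47 = -15)
q(t) = 1 (q(t) = (2*t)/((2*t)) = (2*t)*(1/(2*t)) = 1)
h(c) = -7 + c/6 (h(c) = (-42 + c)/6 = -7 + c/6)
q(2)*h(f) = 1*(-7 + (⅙)*(-15)) = 1*(-7 - 5/2) = 1*(-19/2) = -19/2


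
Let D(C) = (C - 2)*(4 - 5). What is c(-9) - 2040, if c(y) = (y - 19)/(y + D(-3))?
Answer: -2033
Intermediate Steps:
D(C) = 2 - C (D(C) = (-2 + C)*(-1) = 2 - C)
c(y) = (-19 + y)/(5 + y) (c(y) = (y - 19)/(y + (2 - 1*(-3))) = (-19 + y)/(y + (2 + 3)) = (-19 + y)/(y + 5) = (-19 + y)/(5 + y))
c(-9) - 2040 = (-19 - 9)/(5 - 9) - 2040 = -28/(-4) - 2040 = -¼*(-28) - 2040 = 7 - 2040 = -2033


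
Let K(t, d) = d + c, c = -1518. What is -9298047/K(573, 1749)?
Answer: -281759/7 ≈ -40251.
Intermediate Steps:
K(t, d) = -1518 + d (K(t, d) = d - 1518 = -1518 + d)
-9298047/K(573, 1749) = -9298047/(-1518 + 1749) = -9298047/231 = -9298047*1/231 = -281759/7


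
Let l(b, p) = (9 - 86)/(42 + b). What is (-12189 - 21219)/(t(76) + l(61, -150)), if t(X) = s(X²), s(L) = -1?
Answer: 95584/5 ≈ 19117.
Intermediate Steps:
l(b, p) = -77/(42 + b)
t(X) = -1
(-12189 - 21219)/(t(76) + l(61, -150)) = (-12189 - 21219)/(-1 - 77/(42 + 61)) = -33408/(-1 - 77/103) = -33408/(-180/103) = -33408*(-103/180) = 95584/5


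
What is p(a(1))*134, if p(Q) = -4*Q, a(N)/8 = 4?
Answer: -17152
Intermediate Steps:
a(N) = 32 (a(N) = 8*4 = 32)
p(a(1))*134 = -4*32*134 = -128*134 = -17152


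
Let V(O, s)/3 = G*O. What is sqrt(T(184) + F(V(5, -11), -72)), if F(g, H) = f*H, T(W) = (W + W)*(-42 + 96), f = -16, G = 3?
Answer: 12*sqrt(146) ≈ 145.00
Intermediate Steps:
T(W) = 108*W (T(W) = (2*W)*54 = 108*W)
V(O, s) = 9*O (V(O, s) = 3*(3*O) = 9*O)
F(g, H) = -16*H
sqrt(T(184) + F(V(5, -11), -72)) = sqrt(108*184 - 16*(-72)) = sqrt(19872 + 1152) = sqrt(21024) = 12*sqrt(146)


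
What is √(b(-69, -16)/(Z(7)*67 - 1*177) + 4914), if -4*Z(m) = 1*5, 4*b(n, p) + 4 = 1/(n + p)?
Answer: √38622640380205/88655 ≈ 70.100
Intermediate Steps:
b(n, p) = -1 + 1/(4*(n + p))
Z(m) = -5/4
√(b(-69, -16)/(Z(7)*67 - 1*177) + 4914) = √(((¼ - 1*(-69) - 1*(-16))/(-69 - 16))/(-5/4*67 - 1*177) + 4914) = √(((¼ + 69 + 16)/(-85))/(-335/4 - 177) + 4914) = √((-1/85*341/4)/(-1043/4) + 4914) = √(-341/340*(-4/1043) + 4914) = √(341/88655 + 4914) = √(435651011/88655) = √38622640380205/88655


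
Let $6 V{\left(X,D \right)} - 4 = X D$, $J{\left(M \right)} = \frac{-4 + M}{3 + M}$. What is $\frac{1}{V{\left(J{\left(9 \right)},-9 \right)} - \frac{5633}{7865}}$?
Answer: $- \frac{188760}{127327} \approx -1.4825$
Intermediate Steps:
$J{\left(M \right)} = \frac{-4 + M}{3 + M}$
$V{\left(X,D \right)} = \frac{2}{3} + \frac{D X}{6}$ ($V{\left(X,D \right)} = \frac{2}{3} + \frac{X D}{6} = \frac{2}{3} + \frac{D X}{6}$)
$\frac{1}{V{\left(J{\left(9 \right)},-9 \right)} - \frac{5633}{7865}} = \frac{1}{\left(\frac{2}{3} + \frac{1}{6} \left(-9\right) \frac{-4 + 9}{3 + 9}\right) - \frac{5633}{7865}} = \frac{1}{\left(\frac{2}{3} + \frac{1}{6} \left(-9\right) \frac{1}{12} \cdot 5\right) - \frac{5633}{7865}} = \frac{1}{\left(\frac{2}{3} + \frac{1}{6} \left(-9\right) \frac{5}{12}\right) - \frac{5633}{7865}} = \frac{1}{\left(\frac{2}{3} - \frac{5}{8}\right) - \frac{5633}{7865}} = \frac{1}{\frac{1}{24} - \frac{5633}{7865}} = \frac{1}{- \frac{127327}{188760}} = - \frac{188760}{127327}$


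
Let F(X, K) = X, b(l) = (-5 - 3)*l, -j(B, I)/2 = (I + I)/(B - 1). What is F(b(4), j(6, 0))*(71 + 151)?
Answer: -7104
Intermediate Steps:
j(B, I) = -4*I/(-1 + B) (j(B, I) = -2*(I + I)/(B - 1) = -2*2*I/(-1 + B) = -4*I/(-1 + B))
b(l) = -8*l
F(b(4), j(6, 0))*(71 + 151) = (-8*4)*(71 + 151) = -32*222 = -7104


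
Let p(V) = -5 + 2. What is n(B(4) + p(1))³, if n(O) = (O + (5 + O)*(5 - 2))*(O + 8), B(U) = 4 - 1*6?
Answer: -3375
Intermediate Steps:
p(V) = -3
B(U) = -2 (B(U) = 4 - 6 = -2)
n(O) = (8 + O)*(15 + 4*O) (n(O) = (O + (5 + O)*3)*(8 + O) = (O + (15 + 3*O))*(8 + O) = (15 + 4*O)*(8 + O) = (8 + O)*(15 + 4*O))
n(B(4) + p(1))³ = (120 + 4*(-2 - 3)² + 47*(-2 - 3))³ = (120 + 4*(-5)² + 47*(-5))³ = (120 + 4*25 - 235)³ = (120 + 100 - 235)³ = (-15)³ = -3375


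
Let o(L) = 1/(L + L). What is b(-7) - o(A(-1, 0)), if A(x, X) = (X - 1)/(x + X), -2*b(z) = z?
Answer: 3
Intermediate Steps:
b(z) = -z/2
A(x, X) = (-1 + X)/(X + x)
o(L) = 1/(2*L)
b(-7) - o(A(-1, 0)) = -½*(-7) - 1/(2*((-1 + 0)/(0 - 1))) = 7/2 - 1/(2*(-1/(-1))) = 7/2 - 1/(2*((-1*(-1)))) = 7/2 - 1/(2*1) = 7/2 - 1/2 = 7/2 - 1*½ = 7/2 - ½ = 3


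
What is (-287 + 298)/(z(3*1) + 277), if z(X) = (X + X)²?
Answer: 11/313 ≈ 0.035144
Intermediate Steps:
z(X) = 4*X² (z(X) = (2*X)² = 4*X²)
(-287 + 298)/(z(3*1) + 277) = (-287 + 298)/(4*(3*1)² + 277) = 11/(4*3² + 277) = 11/(4*9 + 277) = 11/(36 + 277) = 11/313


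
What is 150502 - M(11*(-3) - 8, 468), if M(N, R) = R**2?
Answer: -68522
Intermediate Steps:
150502 - M(11*(-3) - 8, 468) = 150502 - 1*468**2 = 150502 - 1*219024 = 150502 - 219024 = -68522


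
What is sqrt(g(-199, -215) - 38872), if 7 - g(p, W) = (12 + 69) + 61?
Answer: I*sqrt(39007) ≈ 197.5*I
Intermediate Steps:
g(p, W) = -135 (g(p, W) = 7 - ((12 + 69) + 61) = 7 - (81 + 61) = 7 - 1*142 = 7 - 142 = -135)
sqrt(g(-199, -215) - 38872) = sqrt(-135 - 38872) = sqrt(-39007) = I*sqrt(39007)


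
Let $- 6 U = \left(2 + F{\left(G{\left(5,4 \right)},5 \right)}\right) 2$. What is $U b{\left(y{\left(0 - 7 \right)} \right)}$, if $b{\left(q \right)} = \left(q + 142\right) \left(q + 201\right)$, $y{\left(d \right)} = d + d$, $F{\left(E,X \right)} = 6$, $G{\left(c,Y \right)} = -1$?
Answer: $- \frac{191488}{3} \approx -63829.0$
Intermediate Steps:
$y{\left(d \right)} = 2 d$
$U = - \frac{8}{3}$ ($U = - \frac{\left(2 + 6\right) 2}{6} = - \frac{8 \cdot 2}{6} = \left(- \frac{1}{6}\right) 16 = - \frac{8}{3} \approx -2.6667$)
$b{\left(q \right)} = \left(142 + q\right) \left(201 + q\right)$
$U b{\left(y{\left(0 - 7 \right)} \right)} = - \frac{8 \left(28542 + \left(2 \left(0 - 7\right)\right)^{2} + 343 \cdot 2 \left(0 - 7\right)\right)}{3} = - \frac{8 \left(28542 + \left(2 \left(-7\right)\right)^{2} + 343 \cdot 2 \left(-7\right)\right)}{3} = - \frac{8 \left(28542 + \left(-14\right)^{2} + 343 \left(-14\right)\right)}{3} = - \frac{8 \left(28542 + 196 - 4802\right)}{3} = \left(- \frac{8}{3}\right) 23936 = - \frac{191488}{3}$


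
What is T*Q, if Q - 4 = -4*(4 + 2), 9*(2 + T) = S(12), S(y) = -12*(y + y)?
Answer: 680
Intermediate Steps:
S(y) = -24*y
T = -34 (T = -2 + (-24*12)/9 = -2 + (⅑)*(-288) = -2 - 32 = -34)
Q = -20 (Q = 4 - 4*(4 + 2) = 4 - 4*6 = 4 - 24 = -20)
T*Q = -34*(-20) = 680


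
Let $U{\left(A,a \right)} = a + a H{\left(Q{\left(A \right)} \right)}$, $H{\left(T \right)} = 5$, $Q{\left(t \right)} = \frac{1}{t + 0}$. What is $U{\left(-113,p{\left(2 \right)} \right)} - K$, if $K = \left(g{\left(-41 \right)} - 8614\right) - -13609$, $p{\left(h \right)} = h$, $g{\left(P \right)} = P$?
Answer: $-4942$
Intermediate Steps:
$Q{\left(t \right)} = \frac{1}{t}$
$K = 4954$ ($K = \left(-41 - 8614\right) - -13609 = \left(-41 - 8614\right) + 13609 = -8655 + 13609 = 4954$)
$U{\left(A,a \right)} = 6 a$ ($U{\left(A,a \right)} = a + a 5 = a + 5 a = 6 a$)
$U{\left(-113,p{\left(2 \right)} \right)} - K = 6 \cdot 2 - 4954 = 12 - 4954 = -4942$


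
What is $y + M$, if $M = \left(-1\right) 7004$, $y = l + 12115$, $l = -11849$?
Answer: $-6738$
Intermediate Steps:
$y = 266$ ($y = -11849 + 12115 = 266$)
$M = -7004$
$y + M = 266 - 7004 = -6738$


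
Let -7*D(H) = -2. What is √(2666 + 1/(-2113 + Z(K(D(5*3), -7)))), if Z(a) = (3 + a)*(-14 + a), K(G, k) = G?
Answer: √29811220215145/105745 ≈ 51.633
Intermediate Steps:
D(H) = 2/7 (D(H) = -⅐*(-2) = 2/7)
Z(a) = (-14 + a)*(3 + a)
√(2666 + 1/(-2113 + Z(K(D(5*3), -7)))) = √(2666 + 1/(-2113 + (-42 + (2/7)² - 11*2/7))) = √(2666 + 1/(-2113 + (-42 + 4/49 - 22/7))) = √(2666 + 1/(-2113 - 2208/49)) = √(2666 + 1/(-105745/49)) = √(2666 - 49/105745) = √(281916121/105745) = √29811220215145/105745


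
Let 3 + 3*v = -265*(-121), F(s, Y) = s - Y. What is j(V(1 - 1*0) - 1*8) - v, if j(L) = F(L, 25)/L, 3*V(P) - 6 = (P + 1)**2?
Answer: -448601/42 ≈ -10681.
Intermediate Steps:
V(P) = 2 + (1 + P)**2/3 (V(P) = 2 + (P + 1)**2/3 = 2 + (1 + P)**2/3)
j(L) = (-25 + L)/L (j(L) = (L - 1*25)/L = (L - 25)/L = (-25 + L)/L)
v = 32062/3 (v = -1 + (-265*(-121))/3 = -1 + (1/3)*32065 = -1 + 32065/3 = 32062/3 ≈ 10687.)
j(V(1 - 1*0) - 1*8) - v = (-25 + ((2 + (1 + (1 - 1*0))**2/3) - 1*8))/((2 + (1 + (1 - 1*0))**2/3) - 1*8) - 1*32062/3 = (-25 + ((2 + (1 + (1 + 0))**2/3) - 8))/((2 + (1 + (1 + 0))**2/3) - 8) - 32062/3 = (-25 + ((2 + (1 + 1)**2/3) - 8))/((2 + (1 + 1)**2/3) - 8) - 32062/3 = (-25 + ((2 + (1/3)*2**2) - 8))/((2 + (1/3)*2**2) - 8) - 32062/3 = (-25 + ((2 + (1/3)*4) - 8))/((2 + (1/3)*4) - 8) - 32062/3 = (-25 + ((2 + 4/3) - 8))/((2 + 4/3) - 8) - 32062/3 = (-25 + (10/3 - 8))/(10/3 - 8) - 32062/3 = (-25 - 14/3)/(-14/3) - 32062/3 = -3/14*(-89/3) - 32062/3 = 89/14 - 32062/3 = -448601/42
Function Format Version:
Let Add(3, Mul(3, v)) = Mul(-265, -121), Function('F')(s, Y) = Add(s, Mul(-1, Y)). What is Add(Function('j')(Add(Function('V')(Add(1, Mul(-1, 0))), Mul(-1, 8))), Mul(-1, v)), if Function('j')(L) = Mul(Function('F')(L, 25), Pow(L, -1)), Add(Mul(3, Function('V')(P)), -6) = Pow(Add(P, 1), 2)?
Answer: Rational(-448601, 42) ≈ -10681.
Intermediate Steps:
Function('V')(P) = Add(2, Mul(Rational(1, 3), Pow(Add(1, P), 2))) (Function('V')(P) = Add(2, Mul(Rational(1, 3), Pow(Add(P, 1), 2))) = Add(2, Mul(Rational(1, 3), Pow(Add(1, P), 2))))
Function('j')(L) = Mul(Pow(L, -1), Add(-25, L)) (Function('j')(L) = Mul(Add(L, Mul(-1, 25)), Pow(L, -1)) = Mul(Add(L, -25), Pow(L, -1)) = Mul(Add(-25, L), Pow(L, -1)) = Mul(Pow(L, -1), Add(-25, L)))
v = Rational(32062, 3) (v = Add(-1, Mul(Rational(1, 3), Mul(-265, -121))) = Add(-1, Mul(Rational(1, 3), 32065)) = Add(-1, Rational(32065, 3)) = Rational(32062, 3) ≈ 10687.)
Add(Function('j')(Add(Function('V')(Add(1, Mul(-1, 0))), Mul(-1, 8))), Mul(-1, v)) = Add(Mul(Pow(Add(Add(2, Mul(Rational(1, 3), Pow(Add(1, Add(1, Mul(-1, 0))), 2))), Mul(-1, 8)), -1), Add(-25, Add(Add(2, Mul(Rational(1, 3), Pow(Add(1, Add(1, Mul(-1, 0))), 2))), Mul(-1, 8)))), Mul(-1, Rational(32062, 3))) = Add(Mul(Pow(Add(Add(2, Mul(Rational(1, 3), Pow(Add(1, Add(1, 0)), 2))), -8), -1), Add(-25, Add(Add(2, Mul(Rational(1, 3), Pow(Add(1, Add(1, 0)), 2))), -8))), Rational(-32062, 3)) = Add(Mul(Pow(Add(Add(2, Mul(Rational(1, 3), Pow(Add(1, 1), 2))), -8), -1), Add(-25, Add(Add(2, Mul(Rational(1, 3), Pow(Add(1, 1), 2))), -8))), Rational(-32062, 3)) = Add(Mul(Pow(Add(Add(2, Mul(Rational(1, 3), Pow(2, 2))), -8), -1), Add(-25, Add(Add(2, Mul(Rational(1, 3), Pow(2, 2))), -8))), Rational(-32062, 3)) = Add(Mul(Pow(Add(Add(2, Mul(Rational(1, 3), 4)), -8), -1), Add(-25, Add(Add(2, Mul(Rational(1, 3), 4)), -8))), Rational(-32062, 3)) = Add(Mul(Pow(Add(Add(2, Rational(4, 3)), -8), -1), Add(-25, Add(Add(2, Rational(4, 3)), -8))), Rational(-32062, 3)) = Add(Mul(Pow(Add(Rational(10, 3), -8), -1), Add(-25, Add(Rational(10, 3), -8))), Rational(-32062, 3)) = Add(Mul(Pow(Rational(-14, 3), -1), Add(-25, Rational(-14, 3))), Rational(-32062, 3)) = Add(Mul(Rational(-3, 14), Rational(-89, 3)), Rational(-32062, 3)) = Add(Rational(89, 14), Rational(-32062, 3)) = Rational(-448601, 42)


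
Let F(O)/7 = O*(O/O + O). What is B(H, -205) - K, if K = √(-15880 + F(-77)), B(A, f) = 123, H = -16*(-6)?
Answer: 123 - 2*√6271 ≈ -35.379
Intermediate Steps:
H = 96
F(O) = 7*O*(1 + O) (F(O) = 7*(O*(O/O + O)) = 7*(O*(1 + O)) = 7*O*(1 + O))
K = 2*√6271 (K = √(-15880 + 7*(-77)*(1 - 77)) = √(-15880 + 7*(-77)*(-76)) = √(-15880 + 40964) = √25084 = 2*√6271 ≈ 158.38)
B(H, -205) - K = 123 - 2*√6271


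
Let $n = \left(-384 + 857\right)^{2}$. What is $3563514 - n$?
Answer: $3339785$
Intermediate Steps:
$n = 223729$ ($n = 473^{2} = 223729$)
$3563514 - n = 3563514 - 223729 = 3339785$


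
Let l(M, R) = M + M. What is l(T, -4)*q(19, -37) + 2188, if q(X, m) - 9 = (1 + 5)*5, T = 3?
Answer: 2422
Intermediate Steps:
l(M, R) = 2*M
q(X, m) = 39 (q(X, m) = 9 + (1 + 5)*5 = 9 + 6*5 = 9 + 30 = 39)
l(T, -4)*q(19, -37) + 2188 = (2*3)*39 + 2188 = 6*39 + 2188 = 234 + 2188 = 2422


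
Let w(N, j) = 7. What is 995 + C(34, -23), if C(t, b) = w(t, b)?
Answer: 1002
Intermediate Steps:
C(t, b) = 7
995 + C(34, -23) = 995 + 7 = 1002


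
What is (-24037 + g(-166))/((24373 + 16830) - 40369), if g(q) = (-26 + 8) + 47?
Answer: -12004/417 ≈ -28.787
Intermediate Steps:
g(q) = 29 (g(q) = -18 + 47 = 29)
(-24037 + g(-166))/((24373 + 16830) - 40369) = (-24037 + 29)/((24373 + 16830) - 40369) = -24008/(41203 - 40369) = -24008/834 = -24008*1/834 = -12004/417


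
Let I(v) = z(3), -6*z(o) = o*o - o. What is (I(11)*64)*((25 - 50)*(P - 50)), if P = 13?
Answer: -59200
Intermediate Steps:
z(o) = -o**2/6 + o/6 (z(o) = -(o*o - o)/6 = -(o**2 - o)/6 = -o**2/6 + o/6)
I(v) = -1 (I(v) = (1/6)*3*(1 - 1*3) = (1/6)*3*(1 - 3) = (1/6)*3*(-2) = -1)
(I(11)*64)*((25 - 50)*(P - 50)) = (-1*64)*((25 - 50)*(13 - 50)) = -(-1600)*(-37) = -64*925 = -59200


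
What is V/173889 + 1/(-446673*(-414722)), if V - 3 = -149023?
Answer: -9201742589406077/10737362885111478 ≈ -0.85698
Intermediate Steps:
V = -149020 (V = 3 - 149023 = -149020)
V/173889 + 1/(-446673*(-414722)) = -149020/173889 + 1/(-446673*(-414722)) = -149020*1/173889 - 1/446673*(-1/414722) = -149020/173889 + 1/185245119906 = -9201742589406077/10737362885111478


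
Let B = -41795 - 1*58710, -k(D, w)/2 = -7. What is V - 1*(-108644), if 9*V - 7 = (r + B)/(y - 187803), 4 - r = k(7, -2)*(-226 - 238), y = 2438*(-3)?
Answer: 63595360652/585351 ≈ 1.0864e+5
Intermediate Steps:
k(D, w) = 14 (k(D, w) = -2*(-7) = 14)
B = -100505 (B = -41795 - 58710 = -100505)
y = -7314
r = 6500 (r = 4 - 14*(-226 - 238) = 4 - 14*(-464) = 4 - 1*(-6496) = 4 + 6496 = 6500)
V = 486608/585351 (V = 7/9 + ((6500 - 100505)/(-7314 - 187803))/9 = 7/9 + (-94005/(-195117))/9 = 7/9 + (-94005*(-1/195117))/9 = 7/9 + (1/9)*(31335/65039) = 7/9 + 10445/195117 = 486608/585351 ≈ 0.83131)
V - 1*(-108644) = 486608/585351 - 1*(-108644) = 486608/585351 + 108644 = 63595360652/585351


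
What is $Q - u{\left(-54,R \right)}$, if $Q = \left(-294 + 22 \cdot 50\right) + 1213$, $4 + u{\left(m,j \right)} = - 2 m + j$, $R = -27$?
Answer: $1942$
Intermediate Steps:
$u{\left(m,j \right)} = -4 + j - 2 m$ ($u{\left(m,j \right)} = -4 + \left(- 2 m + j\right) = -4 + \left(j - 2 m\right) = -4 + j - 2 m$)
$Q = 2019$ ($Q = \left(-294 + 1100\right) + 1213 = 806 + 1213 = 2019$)
$Q - u{\left(-54,R \right)} = 2019 - \left(-4 - 27 - -108\right) = 2019 - \left(-4 - 27 + 108\right) = 2019 - 77 = 1942$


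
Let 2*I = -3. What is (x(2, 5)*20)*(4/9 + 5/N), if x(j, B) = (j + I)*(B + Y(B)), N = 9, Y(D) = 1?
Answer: 60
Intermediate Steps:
I = -3/2 (I = (½)*(-3) = -3/2 ≈ -1.5000)
x(j, B) = (1 + B)*(-3/2 + j) (x(j, B) = (j - 3/2)*(B + 1) = (-3/2 + j)*(1 + B) = (1 + B)*(-3/2 + j))
(x(2, 5)*20)*(4/9 + 5/N) = ((-3/2 + 2 - 3/2*5 + 5*2)*20)*(4/9 + 5/9) = ((-3/2 + 2 - 15/2 + 10)*20)*(4*(⅑) + 5*(⅑)) = (3*20)*(4/9 + 5/9) = 60*1 = 60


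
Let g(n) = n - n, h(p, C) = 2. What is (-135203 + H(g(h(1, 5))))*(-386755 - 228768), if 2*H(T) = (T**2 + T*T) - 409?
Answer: 166692861245/2 ≈ 8.3346e+10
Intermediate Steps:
g(n) = 0
H(T) = -409/2 + T**2 (H(T) = ((T**2 + T*T) - 409)/2 = ((T**2 + T**2) - 409)/2 = (2*T**2 - 409)/2 = (-409 + 2*T**2)/2 = -409/2 + T**2)
(-135203 + H(g(h(1, 5))))*(-386755 - 228768) = (-135203 + (-409/2 + 0**2))*(-386755 - 228768) = (-135203 + (-409/2 + 0))*(-615523) = (-135203 - 409/2)*(-615523) = -270815/2*(-615523) = 166692861245/2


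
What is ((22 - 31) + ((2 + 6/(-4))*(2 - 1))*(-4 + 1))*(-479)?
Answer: 10059/2 ≈ 5029.5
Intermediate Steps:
((22 - 31) + ((2 + 6/(-4))*(2 - 1))*(-4 + 1))*(-479) = (-9 + ((2 + 6*(-¼))*1)*(-3))*(-479) = (-9 + ((2 - 3/2)*1)*(-3))*(-479) = (-9 + ((½)*1)*(-3))*(-479) = (-9 + (½)*(-3))*(-479) = (-9 - 3/2)*(-479) = -21/2*(-479) = 10059/2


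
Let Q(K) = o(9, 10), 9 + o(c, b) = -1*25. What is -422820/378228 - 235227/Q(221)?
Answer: 7412921823/1071646 ≈ 6917.3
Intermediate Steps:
o(c, b) = -34 (o(c, b) = -9 - 1*25 = -9 - 25 = -34)
Q(K) = -34
-422820/378228 - 235227/Q(221) = -422820/378228 - 235227/(-34) = -422820*1/378228 - 235227*(-1/34) = -35235/31519 + 235227/34 = 7412921823/1071646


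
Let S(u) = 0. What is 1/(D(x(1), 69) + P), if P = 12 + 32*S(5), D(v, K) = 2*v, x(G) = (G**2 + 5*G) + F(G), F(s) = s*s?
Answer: 1/26 ≈ 0.038462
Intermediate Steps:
F(s) = s**2
x(G) = 2*G**2 + 5*G (x(G) = (G**2 + 5*G) + G**2 = 2*G**2 + 5*G)
P = 12 (P = 12 + 32*0 = 12 + 0 = 12)
1/(D(x(1), 69) + P) = 1/(2*(1*(5 + 2*1)) + 12) = 1/(2*(1*(5 + 2)) + 12) = 1/(2*(1*7) + 12) = 1/(2*7 + 12) = 1/(14 + 12) = 1/26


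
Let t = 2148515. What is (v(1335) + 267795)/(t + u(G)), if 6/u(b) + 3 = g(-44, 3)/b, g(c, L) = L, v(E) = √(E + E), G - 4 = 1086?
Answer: 58325751/467946131 + 1089*√2670/2339730655 ≈ 0.12467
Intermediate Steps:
G = 1090 (G = 4 + 1086 = 1090)
v(E) = √2*√E (v(E) = √(2*E) = √2*√E)
u(b) = 6/(-3 + 3/b)
(v(1335) + 267795)/(t + u(G)) = (√2*√1335 + 267795)/(2148515 - 2*1090/(-1 + 1090)) = (√2670 + 267795)/(2148515 - 2*1090/1089) = (267795 + √2670)/(2148515 - 2*1090*1/1089) = (267795 + √2670)/(2148515 - 2180/1089) = (267795 + √2670)/(2339730655/1089) = (267795 + √2670)*(1089/2339730655) = 58325751/467946131 + 1089*√2670/2339730655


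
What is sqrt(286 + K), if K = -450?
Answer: 2*I*sqrt(41) ≈ 12.806*I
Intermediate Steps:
sqrt(286 + K) = sqrt(286 - 450) = sqrt(-164) = 2*I*sqrt(41)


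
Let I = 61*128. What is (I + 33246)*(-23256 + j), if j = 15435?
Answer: -321083334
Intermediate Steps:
I = 7808
(I + 33246)*(-23256 + j) = (7808 + 33246)*(-23256 + 15435) = 41054*(-7821) = -321083334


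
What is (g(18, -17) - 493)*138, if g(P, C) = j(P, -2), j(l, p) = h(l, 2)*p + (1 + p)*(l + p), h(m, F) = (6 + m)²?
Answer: -229218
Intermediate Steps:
j(l, p) = p*(6 + l)² + (1 + p)*(l + p) (j(l, p) = (6 + l)²*p + (1 + p)*(l + p) = p*(6 + l)² + (1 + p)*(l + p))
g(P, C) = 2 - P - 2*(6 + P)² (g(P, C) = P - 2 + (-2)² + P*(-2) - 2*(6 + P)² = P - 2 + 4 - 2*P - 2*(6 + P)² = 2 - P - 2*(6 + P)²)
(g(18, -17) - 493)*138 = ((2 - 1*18 - 2*(6 + 18)²) - 493)*138 = ((2 - 18 - 2*24²) - 493)*138 = ((2 - 18 - 2*576) - 493)*138 = ((2 - 18 - 1152) - 493)*138 = (-1168 - 493)*138 = -1661*138 = -229218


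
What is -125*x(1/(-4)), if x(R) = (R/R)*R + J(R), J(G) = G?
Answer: 125/2 ≈ 62.500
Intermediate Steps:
x(R) = 2*R (x(R) = (R/R)*R + R = 1*R + R = R + R = 2*R)
-125*x(1/(-4)) = -250/(-4) = -250*(-1)/4 = -125*(-½) = 125/2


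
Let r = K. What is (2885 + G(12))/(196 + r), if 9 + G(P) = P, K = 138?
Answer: 1444/167 ≈ 8.6467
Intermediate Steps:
r = 138
G(P) = -9 + P
(2885 + G(12))/(196 + r) = (2885 + (-9 + 12))/(196 + 138) = (2885 + 3)/334 = 2888*(1/334) = 1444/167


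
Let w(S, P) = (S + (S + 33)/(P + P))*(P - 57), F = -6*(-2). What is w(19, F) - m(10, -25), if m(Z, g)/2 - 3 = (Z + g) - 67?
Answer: -1589/2 ≈ -794.50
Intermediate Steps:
m(Z, g) = -128 + 2*Z + 2*g (m(Z, g) = 6 + 2*((Z + g) - 67) = 6 + 2*(-67 + Z + g) = 6 + (-134 + 2*Z + 2*g) = -128 + 2*Z + 2*g)
F = 12
w(S, P) = (-57 + P)*(S + (33 + S)/(2*P)) (w(S, P) = (S + (33 + S)/((2*P)))*(-57 + P) = (S + (33 + S)*(1/(2*P)))*(-57 + P) = (S + (33 + S)/(2*P))*(-57 + P) = (-57 + P)*(S + (33 + S)/(2*P)))
w(19, F) - m(10, -25) = (½)*(-1881 - 57*19 + 12*(33 - 113*19 + 2*12*19))/12 - (-128 + 2*10 + 2*(-25)) = (½)*(1/12)*(-1881 - 1083 + 12*(33 - 2147 + 456)) - (-128 + 20 - 50) = (½)*(1/12)*(-1881 - 1083 + 12*(-1658)) - 1*(-158) = (½)*(1/12)*(-1881 - 1083 - 19896) + 158 = (½)*(1/12)*(-22860) + 158 = -1905/2 + 158 = -1589/2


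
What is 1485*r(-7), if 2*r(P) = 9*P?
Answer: -93555/2 ≈ -46778.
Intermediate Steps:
r(P) = 9*P/2 (r(P) = (9*P)/2 = 9*P/2)
1485*r(-7) = 1485*((9/2)*(-7)) = 1485*(-63/2) = -93555/2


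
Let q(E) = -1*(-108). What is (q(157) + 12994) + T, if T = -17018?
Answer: -3916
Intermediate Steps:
q(E) = 108
(q(157) + 12994) + T = (108 + 12994) - 17018 = 13102 - 17018 = -3916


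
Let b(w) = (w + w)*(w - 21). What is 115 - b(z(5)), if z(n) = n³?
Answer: -25885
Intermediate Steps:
b(w) = 2*w*(-21 + w) (b(w) = (2*w)*(-21 + w) = 2*w*(-21 + w))
115 - b(z(5)) = 115 - 2*5³*(-21 + 5³) = 115 - 2*125*(-21 + 125) = 115 - 2*125*104 = 115 - 1*26000 = 115 - 26000 = -25885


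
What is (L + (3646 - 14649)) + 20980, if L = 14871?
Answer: 24848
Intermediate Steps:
(L + (3646 - 14649)) + 20980 = (14871 + (3646 - 14649)) + 20980 = (14871 - 11003) + 20980 = 3868 + 20980 = 24848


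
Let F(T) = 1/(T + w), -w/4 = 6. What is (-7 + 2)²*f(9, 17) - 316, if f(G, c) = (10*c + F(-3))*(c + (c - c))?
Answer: 1941793/27 ≈ 71918.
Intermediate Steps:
w = -24 (w = -4*6 = -24)
F(T) = 1/(-24 + T) (F(T) = 1/(T - 24) = 1/(-24 + T))
f(G, c) = c*(-1/27 + 10*c) (f(G, c) = (10*c + 1/(-24 - 3))*(c + (c - c)) = (10*c + 1/(-27))*(c + 0) = (10*c - 1/27)*c = (-1/27 + 10*c)*c = c*(-1/27 + 10*c))
(-7 + 2)²*f(9, 17) - 316 = (-7 + 2)²*((1/27)*17*(-1 + 270*17)) - 316 = (-5)²*((1/27)*17*(-1 + 4590)) - 316 = 25*((1/27)*17*4589) - 316 = 25*(78013/27) - 316 = 1950325/27 - 316 = 1941793/27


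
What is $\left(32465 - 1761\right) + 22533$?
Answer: $53237$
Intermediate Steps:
$\left(32465 - 1761\right) + 22533 = 30704 + 22533 = 53237$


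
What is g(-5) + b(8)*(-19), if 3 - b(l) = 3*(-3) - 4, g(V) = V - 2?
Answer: -311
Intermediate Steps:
g(V) = -2 + V
b(l) = 16 (b(l) = 3 - (3*(-3) - 4) = 3 - (-9 - 4) = 3 - 1*(-13) = 3 + 13 = 16)
g(-5) + b(8)*(-19) = (-2 - 5) + 16*(-19) = -7 - 304 = -311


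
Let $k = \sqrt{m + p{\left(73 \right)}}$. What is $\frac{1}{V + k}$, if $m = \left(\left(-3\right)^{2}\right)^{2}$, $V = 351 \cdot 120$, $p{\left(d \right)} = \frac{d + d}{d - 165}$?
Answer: $\frac{149040}{6277564519} - \frac{\sqrt{168038}}{81608338747} \approx 2.3737 \cdot 10^{-5}$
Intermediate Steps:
$p{\left(d \right)} = \frac{2 d}{-165 + d}$
$V = 42120$
$m = 81$ ($m = 9^{2} = 81$)
$k = \frac{\sqrt{168038}}{46}$ ($k = \sqrt{81 + 2 \cdot 73 \frac{1}{-165 + 73}} = \sqrt{81 + 2 \cdot 73 \frac{1}{-92}} = \sqrt{81 + 2 \cdot 73 \left(- \frac{1}{92}\right)} = \sqrt{81 - \frac{73}{46}} = \sqrt{\frac{3653}{46}} = \frac{\sqrt{168038}}{46} \approx 8.9114$)
$\frac{1}{V + k} = \frac{1}{42120 + \frac{\sqrt{168038}}{46}}$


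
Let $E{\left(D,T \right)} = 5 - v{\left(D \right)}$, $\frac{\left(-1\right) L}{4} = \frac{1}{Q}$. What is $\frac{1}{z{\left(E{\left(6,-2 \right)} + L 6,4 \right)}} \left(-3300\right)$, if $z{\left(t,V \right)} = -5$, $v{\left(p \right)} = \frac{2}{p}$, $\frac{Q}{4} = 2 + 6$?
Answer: $660$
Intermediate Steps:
$Q = 32$ ($Q = 4 \left(2 + 6\right) = 4 \cdot 8 = 32$)
$L = - \frac{1}{8}$ ($L = - \frac{4}{32} = \left(-4\right) \frac{1}{32} = - \frac{1}{8} \approx -0.125$)
$E{\left(D,T \right)} = 5 - \frac{2}{D}$
$\frac{1}{z{\left(E{\left(6,-2 \right)} + L 6,4 \right)}} \left(-3300\right) = \frac{1}{-5} \left(-3300\right) = \left(- \frac{1}{5}\right) \left(-3300\right) = 660$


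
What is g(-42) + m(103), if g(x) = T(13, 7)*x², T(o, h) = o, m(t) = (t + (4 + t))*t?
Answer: 44562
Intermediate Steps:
m(t) = t*(4 + 2*t) (m(t) = (4 + 2*t)*t = t*(4 + 2*t))
g(x) = 13*x²
g(-42) + m(103) = 13*(-42)² + 2*103*(2 + 103) = 13*1764 + 2*103*105 = 22932 + 21630 = 44562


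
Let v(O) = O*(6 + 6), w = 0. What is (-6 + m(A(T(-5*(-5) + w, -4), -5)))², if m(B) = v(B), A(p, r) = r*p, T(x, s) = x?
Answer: 2268036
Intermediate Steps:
A(p, r) = p*r
v(O) = 12*O (v(O) = O*12 = 12*O)
m(B) = 12*B
(-6 + m(A(T(-5*(-5) + w, -4), -5)))² = (-6 + 12*((-5*(-5) + 0)*(-5)))² = (-6 + 12*((25 + 0)*(-5)))² = (-6 + 12*(25*(-5)))² = (-6 + 12*(-125))² = (-6 - 1500)² = (-1506)² = 2268036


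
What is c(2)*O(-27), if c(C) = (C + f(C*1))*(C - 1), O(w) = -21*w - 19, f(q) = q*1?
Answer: 2192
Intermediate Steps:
f(q) = q
O(w) = -19 - 21*w
c(C) = 2*C*(-1 + C) (c(C) = (C + C*1)*(C - 1) = (C + C)*(-1 + C) = (2*C)*(-1 + C) = 2*C*(-1 + C))
c(2)*O(-27) = (2*2*(-1 + 2))*(-19 - 21*(-27)) = (2*2*1)*(-19 + 567) = 4*548 = 2192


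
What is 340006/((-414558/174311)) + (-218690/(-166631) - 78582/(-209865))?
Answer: -345422654195266028909/2416183233612795 ≈ -1.4296e+5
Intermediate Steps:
340006/((-414558/174311)) + (-218690/(-166631) - 78582/(-209865)) = 340006/((-414558*1/174311)) + (-218690*(-1/166631) - 78582*(-1/209865)) = 340006/(-414558/174311) + (218690/166631 + 26194/69955) = 340006*(-174311/414558) + 19663191364/11656671605 = -29633392933/207279 + 19663191364/11656671605 = -345422654195266028909/2416183233612795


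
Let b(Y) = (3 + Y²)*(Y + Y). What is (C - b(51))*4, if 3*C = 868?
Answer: -3183824/3 ≈ -1.0613e+6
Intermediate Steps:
C = 868/3 (C = (⅓)*868 = 868/3 ≈ 289.33)
b(Y) = 2*Y*(3 + Y²) (b(Y) = (3 + Y²)*(2*Y) = 2*Y*(3 + Y²))
(C - b(51))*4 = (868/3 - 2*51*(3 + 51²))*4 = (868/3 - 2*51*(3 + 2601))*4 = (868/3 - 2*51*2604)*4 = (868/3 - 1*265608)*4 = (868/3 - 265608)*4 = -795956/3*4 = -3183824/3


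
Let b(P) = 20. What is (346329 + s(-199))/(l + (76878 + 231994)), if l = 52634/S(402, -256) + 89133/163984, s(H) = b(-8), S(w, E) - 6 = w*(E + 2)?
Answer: 78364243125168/69884777204819 ≈ 1.1213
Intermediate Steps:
S(w, E) = 6 + w*(2 + E) (S(w, E) = 6 + w*(E + 2) = 6 + w*(2 + E))
s(H) = 20
l = 6344915/226258032 (l = 52634/(6 + 2*402 - 256*402) + 89133/163984 = 52634/(6 + 804 - 102912) + 89133*(1/163984) = 52634/(-102102) + 2409/4432 = 52634*(-1/102102) + 2409/4432 = -26317/51051 + 2409/4432 = 6344915/226258032 ≈ 0.028043)
(346329 + s(-199))/(l + (76878 + 231994)) = (346329 + 20)/(6344915/226258032 + (76878 + 231994)) = 346349/(6344915/226258032 + 308872) = 346349/(69884777204819/226258032) = 346349*(226258032/69884777204819) = 78364243125168/69884777204819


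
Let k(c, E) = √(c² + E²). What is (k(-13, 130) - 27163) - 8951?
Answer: -36114 + 13*√101 ≈ -35983.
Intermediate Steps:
k(c, E) = √(E² + c²)
(k(-13, 130) - 27163) - 8951 = (√(130² + (-13)²) - 27163) - 8951 = (√(16900 + 169) - 27163) - 8951 = (√17069 - 27163) - 8951 = (13*√101 - 27163) - 8951 = (-27163 + 13*√101) - 8951 = -36114 + 13*√101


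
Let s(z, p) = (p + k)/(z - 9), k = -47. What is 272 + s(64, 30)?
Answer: 14943/55 ≈ 271.69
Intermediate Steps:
s(z, p) = (-47 + p)/(-9 + z) (s(z, p) = (p - 47)/(z - 9) = (-47 + p)/(-9 + z))
272 + s(64, 30) = 272 + (-47 + 30)/(-9 + 64) = 272 - 17/55 = 14943/55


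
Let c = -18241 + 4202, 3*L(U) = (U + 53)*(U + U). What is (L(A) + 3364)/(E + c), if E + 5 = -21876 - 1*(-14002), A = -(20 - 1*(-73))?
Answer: -974/3653 ≈ -0.26663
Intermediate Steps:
A = -93 (A = -(20 + 73) = -1*93 = -93)
L(U) = 2*U*(53 + U)/3 (L(U) = ((U + 53)*(U + U))/3 = ((53 + U)*(2*U))/3 = (2*U*(53 + U))/3 = 2*U*(53 + U)/3)
c = -14039
E = -7879 (E = -5 + (-21876 - 1*(-14002)) = -5 + (-21876 + 14002) = -5 - 7874 = -7879)
(L(A) + 3364)/(E + c) = ((⅔)*(-93)*(53 - 93) + 3364)/(-7879 - 14039) = ((⅔)*(-93)*(-40) + 3364)/(-21918) = (2480 + 3364)*(-1/21918) = 5844*(-1/21918) = -974/3653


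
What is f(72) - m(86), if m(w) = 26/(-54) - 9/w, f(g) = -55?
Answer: -126349/2322 ≈ -54.414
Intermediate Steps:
m(w) = -13/27 - 9/w (m(w) = 26*(-1/54) - 9/w = -13/27 - 9/w)
f(72) - m(86) = -55 - (-13/27 - 9/86) = -55 - 1*(-1361/2322) = -55 + 1361/2322 = -126349/2322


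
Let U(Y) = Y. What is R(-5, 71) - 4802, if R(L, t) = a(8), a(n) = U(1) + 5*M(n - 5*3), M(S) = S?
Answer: -4836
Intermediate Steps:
a(n) = -74 + 5*n (a(n) = 1 + 5*(n - 5*3) = 1 + 5*(n - 15) = 1 + 5*(-15 + n) = 1 + (-75 + 5*n) = -74 + 5*n)
R(L, t) = -34 (R(L, t) = -74 + 5*8 = -74 + 40 = -34)
R(-5, 71) - 4802 = -34 - 4802 = -4836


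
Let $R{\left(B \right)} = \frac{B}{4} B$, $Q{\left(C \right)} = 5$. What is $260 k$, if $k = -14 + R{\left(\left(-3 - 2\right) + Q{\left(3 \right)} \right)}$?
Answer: $-3640$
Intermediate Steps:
$R{\left(B \right)} = \frac{B^{2}}{4}$ ($R{\left(B \right)} = B \frac{1}{4} B = \frac{B}{4} B = \frac{B^{2}}{4}$)
$k = -14$ ($k = -14 + \frac{\left(\left(-3 - 2\right) + 5\right)^{2}}{4} = -14 + \frac{\left(-5 + 5\right)^{2}}{4} = -14 + \frac{0^{2}}{4} = -14 + \frac{1}{4} \cdot 0 = -14 + 0 = -14$)
$260 k = 260 \left(-14\right) = -3640$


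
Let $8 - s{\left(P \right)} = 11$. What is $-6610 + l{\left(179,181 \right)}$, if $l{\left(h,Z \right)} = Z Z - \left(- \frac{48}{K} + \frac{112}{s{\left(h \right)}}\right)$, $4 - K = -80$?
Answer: $\frac{549967}{21} \approx 26189.0$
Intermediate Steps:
$K = 84$ ($K = 4 - -80 = 4 + 80 = 84$)
$s{\left(P \right)} = -3$ ($s{\left(P \right)} = 8 - 11 = -3$)
$l{\left(h,Z \right)} = \frac{796}{21} + Z^{2}$ ($l{\left(h,Z \right)} = Z Z + \left(\frac{48}{84} - \frac{112}{-3}\right) = Z^{2} + \left(48 \cdot \frac{1}{84} - - \frac{112}{3}\right) = Z^{2} + \left(\frac{4}{7} + \frac{112}{3}\right) = Z^{2} + \frac{796}{21} = \frac{796}{21} + Z^{2}$)
$-6610 + l{\left(179,181 \right)} = -6610 + \left(\frac{796}{21} + 181^{2}\right) = -6610 + \left(\frac{796}{21} + 32761\right) = -6610 + \frac{688777}{21} = \frac{549967}{21}$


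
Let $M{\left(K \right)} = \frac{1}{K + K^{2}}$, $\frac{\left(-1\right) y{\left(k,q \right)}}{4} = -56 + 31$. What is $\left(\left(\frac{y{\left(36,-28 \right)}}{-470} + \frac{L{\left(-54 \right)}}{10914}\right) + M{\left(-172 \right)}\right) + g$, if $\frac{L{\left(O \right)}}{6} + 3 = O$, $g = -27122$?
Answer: $- \frac{68199428299687}{2514520116} \approx -27122.0$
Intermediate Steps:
$y{\left(k,q \right)} = 100$ ($y{\left(k,q \right)} = - 4 \left(-56 + 31\right) = \left(-4\right) \left(-25\right) = 100$)
$L{\left(O \right)} = -18 + 6 O$
$\left(\left(\frac{y{\left(36,-28 \right)}}{-470} + \frac{L{\left(-54 \right)}}{10914}\right) + M{\left(-172 \right)}\right) + g = \left(\left(\frac{100}{-470} + \frac{-18 + 6 \left(-54\right)}{10914}\right) + \frac{1}{\left(-172\right) \left(1 - 172\right)}\right) - 27122 = \left(\left(100 \left(- \frac{1}{470}\right) + \left(-18 - 324\right) \frac{1}{10914}\right) - \frac{1}{172 \left(-171\right)}\right) - 27122 = \left(\left(- \frac{10}{47} - \frac{57}{1819}\right) - - \frac{1}{29412}\right) - 27122 = \left(\left(- \frac{10}{47} - \frac{57}{1819}\right) + \frac{1}{29412}\right) - 27122 = \left(- \frac{20869}{85493} + \frac{1}{29412}\right) - 27122 = - \frac{613713535}{2514520116} - 27122 = - \frac{68199428299687}{2514520116}$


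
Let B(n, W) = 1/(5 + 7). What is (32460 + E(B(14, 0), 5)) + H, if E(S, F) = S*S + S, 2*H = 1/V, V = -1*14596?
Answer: 17056349179/525456 ≈ 32460.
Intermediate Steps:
V = -14596
H = -1/29192 (H = (1/2)/(-14596) = (1/2)*(-1/14596) = -1/29192 ≈ -3.4256e-5)
B(n, W) = 1/12
E(S, F) = S + S**2 (E(S, F) = S**2 + S = S + S**2)
(32460 + E(B(14, 0), 5)) + H = (32460 + (1 + 1/12)/12) - 1/29192 = (32460 + (1/12)*(13/12)) - 1/29192 = (32460 + 13/144) - 1/29192 = 4674253/144 - 1/29192 = 17056349179/525456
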